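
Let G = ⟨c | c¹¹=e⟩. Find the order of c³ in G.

Compute successive powers until reaching e:
  (c³)¹ = c³, (c³)² = c⁶, (c³)³ = c⁹, (c³)⁴ = c, (c³)⁵ = c⁴, (c³)⁶ = c⁷, (c³)⁷ = c¹⁰, (c³)⁸ = c², (c³)⁹ = c⁵, (c³)¹⁰ = c⁸, (c³)¹¹ = e.
The smallest positive k with (c³)ᵏ = e is 11.

Answer: 11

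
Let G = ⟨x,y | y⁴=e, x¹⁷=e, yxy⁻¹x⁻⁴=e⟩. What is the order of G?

Enumerate words in the generators, reducing via the relations: the distinct elements are
  {e, x, y, xy, x², x³, x⁴, x⁵, x⁶, x⁷, x⁸, x⁹, y², y³, xy², xy³, x²y, x³y, x¹², x¹³, x¹¹, x¹⁰, x¹⁴, x¹⁵, x¹⁶, x⁴y, x⁵y, x⁶y, x⁷y, x⁸y, x⁹y, x²y², x²y³, x³y², x³y³, x¹²y, x¹³y, x¹¹y, x¹⁰y, x¹⁴y, x¹⁵y, x¹⁶y, x⁴y², x⁴y³, x⁵y², x⁵y³, x⁶y², x⁶y³, x⁷y², x⁷y³, x⁸y², x⁸y³, x⁹y², x⁹y³, x¹²y², x¹²y³, x¹³y², x¹³y³, x¹¹y², x¹¹y³, x¹⁰y², x¹⁰y³, x¹⁴y², x¹⁴y³, x¹⁵y², x¹⁵y³, x¹⁶y², x¹⁶y³}.
No further products give new elements, so |G| = 68.

Answer: 68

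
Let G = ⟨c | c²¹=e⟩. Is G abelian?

G has a single generator, so G is cyclic and hence abelian.

Answer: Yes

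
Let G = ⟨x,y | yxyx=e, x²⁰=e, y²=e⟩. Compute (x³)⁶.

Compute successive powers of (x³), reducing at each step:
  (x³)²: (x³) · x³ = x⁶
  (x³)³: (x⁶) · x³ = x⁹
  (x³)⁴: (x⁹) · x³ = x¹²
  (x³)⁵: (x¹²) · x³ = x¹⁵
  (x³)⁶: (x¹⁵) · x³ = x¹⁸

Answer: x¹⁸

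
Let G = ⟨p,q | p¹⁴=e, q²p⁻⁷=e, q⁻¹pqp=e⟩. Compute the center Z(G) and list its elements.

An element z ∈ Z(G) iff z commutes with every generator.
For example p⁷ is central: (p⁷)·p = p⁸ = p·(p⁷); (p⁷)·q = q⁻¹ = q·(p⁷).
Whereas p ∉ Z(G) since p·q = pq ≠ p⁶q⁻¹ = q·p.
Checking each of the 28 elements this way gives Z(G) = {e, p⁷}, of order 2.

Answer: {e, p⁷}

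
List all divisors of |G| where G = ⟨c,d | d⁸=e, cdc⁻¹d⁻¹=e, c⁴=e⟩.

|G| = 32 = 2⁵. By Lagrange's theorem the order of any subgroup divides 32; the divisors of 32 are 1, 2, 4, 8, 16, 32.

Answer: 1, 2, 4, 8, 16, 32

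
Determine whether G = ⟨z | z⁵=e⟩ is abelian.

G has a single generator, so G is cyclic and hence abelian.

Answer: Yes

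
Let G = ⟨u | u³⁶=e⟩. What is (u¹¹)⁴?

Compute successive powers of (u¹¹), reducing at each step:
  (u¹¹)²: (u¹¹) · u¹¹ = u²²
  (u¹¹)³: (u²²) · u¹¹ = u³³
  (u¹¹)⁴: (u³³) · u¹¹ = u⁸

Answer: u⁸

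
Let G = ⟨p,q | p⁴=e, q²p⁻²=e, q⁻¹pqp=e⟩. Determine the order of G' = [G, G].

G' = [G, G] is generated by all commutators. The generator-pair commutators are: [p, q] = p².
The subgroup they normally generate is {e, p²}, of order 2.
Check: |G/G'| = 8/2 = 4 is the order of the abelianisation.

Answer: 2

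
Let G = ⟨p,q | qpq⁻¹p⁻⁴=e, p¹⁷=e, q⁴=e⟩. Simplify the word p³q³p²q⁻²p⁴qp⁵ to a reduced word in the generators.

Multiply left to right, reducing at each step:
  (p³) · q³ = p³q³
  (p³q³) · p² = p¹²q³
  (p¹²q³) · q⁻² = p¹²q
  (p¹²q) · p⁴ = p¹¹q
  (p¹¹q) · q = p¹¹q²
  (p¹¹q²) · p⁵ = p⁶q²

Answer: p⁶q²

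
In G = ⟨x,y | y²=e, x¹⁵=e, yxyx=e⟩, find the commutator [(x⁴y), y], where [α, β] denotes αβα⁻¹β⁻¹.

[(x⁴y), y] = (x⁴y)·y·(x⁴y)⁻¹·y⁻¹.
  (x⁴y) · y = x⁴
  (x⁴) · (x⁴y) = x⁸y
  (x⁸y) · y = x⁸

Answer: x⁸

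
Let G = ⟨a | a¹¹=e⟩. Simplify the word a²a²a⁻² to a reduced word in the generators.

Multiply left to right, reducing at each step:
  (a²) · a² = a⁴
  (a⁴) · a⁻² = a²

Answer: a²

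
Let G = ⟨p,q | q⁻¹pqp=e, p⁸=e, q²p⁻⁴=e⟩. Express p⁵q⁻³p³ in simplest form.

Multiply left to right, reducing at each step:
  (p⁵) · q⁻³ = pq⁻¹
  (pq⁻¹) · p³ = p²q

Answer: p²q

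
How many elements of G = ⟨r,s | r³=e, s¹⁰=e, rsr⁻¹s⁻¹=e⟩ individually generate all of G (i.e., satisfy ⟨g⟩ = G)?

G is cyclic of order 30. An element generates G iff its order is 30, and a cyclic group of order 30 has exactly φ(30) = 8 such elements.

Answer: 8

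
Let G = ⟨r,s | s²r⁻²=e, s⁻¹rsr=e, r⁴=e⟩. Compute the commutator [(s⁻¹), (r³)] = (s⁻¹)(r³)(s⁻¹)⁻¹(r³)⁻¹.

[(s⁻¹), (r³)] = (s⁻¹)·(r³)·(s⁻¹)⁻¹·(r³)⁻¹.
  (s⁻¹) · (r³) = rs⁻¹
  (rs⁻¹) · s = r
  r · r = r²

Answer: r²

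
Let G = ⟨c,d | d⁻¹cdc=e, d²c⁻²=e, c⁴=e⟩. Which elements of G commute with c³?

⟨c³⟩ ⊆ C_G(c³) since powers of c³ commute with c³; so |C_G(c³)| ≥ |⟨c³⟩| = 4.
By orbit–stabilizer, |C_G(c³)| = |G| / |conj. class of c³| = 8 / 2 = 4.
The 4 elements commuting with c³ are {e, c, c², c³}.

Answer: {e, c, c², c³}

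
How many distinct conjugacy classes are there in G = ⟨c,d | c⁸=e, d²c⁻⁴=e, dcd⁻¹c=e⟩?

The conjugacy classes (representative and size) are:
  [e] (size 1), [c⁷] (size 2), [c²] (size 2), [c⁵] (size 2), [c⁴] (size 1), [c²d⁻¹] (size 4), [c³d] (size 4).
Class equation: 1 + 2 + 2 + 2 + 1 + 4 + 4 = 16 = |G|. So G has 7 conjugacy classes.

Answer: 7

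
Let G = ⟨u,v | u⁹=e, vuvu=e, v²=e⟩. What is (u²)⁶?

Compute successive powers of (u²), reducing at each step:
  (u²)²: (u²) · u² = u⁴
  (u²)³: (u⁴) · u² = u⁶
  (u²)⁴: (u⁶) · u² = u⁸
  (u²)⁵: (u⁸) · u² = u
  (u²)⁶: u · u² = u³

Answer: u³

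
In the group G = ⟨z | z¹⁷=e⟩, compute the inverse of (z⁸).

The order of (z⁸) is 17 (smallest k with (z⁸)ᵏ = e), so (z⁸)⁻¹ = (z⁸)¹⁶ = z⁹.
Check: (z⁸) · (z⁹) → (z⁸) · z⁹ = e, giving e as required.

Answer: z⁹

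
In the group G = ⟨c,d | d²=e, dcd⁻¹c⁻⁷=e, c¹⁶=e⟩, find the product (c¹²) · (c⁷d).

Compute (c¹²) · (c⁷d) by multiplying left to right and reducing via the relations at each step:
  (c¹²) · c⁷ = c³
  (c³) · d = c³d

Answer: c³d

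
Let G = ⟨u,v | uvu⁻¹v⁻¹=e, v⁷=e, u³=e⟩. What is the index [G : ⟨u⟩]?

First find ord(u) by computing successive powers:
  u¹ = u, u² = u², u³ = e.
So |⟨u⟩| = ord(u) = 3. With |G| = 21, by Lagrange [G : ⟨u⟩] = 21/3 = 7.

Answer: 7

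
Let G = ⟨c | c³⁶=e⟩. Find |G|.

G is generated by a single element, so G is cyclic. The relator gives c³⁶ = e and no smaller power is forced to be e, so the 36 powers {c, e, c², c³, c⁴, c⁵, c⁶, c⁷, c⁸, c⁹, c²², c²³, c²¹, c²⁰, c²⁴, c²⁵, c²⁶, c²⁷, c²⁸, c²⁹, c³², c³³, c³¹, c³⁰, c³⁴, c³⁵, c¹², c¹³, c¹¹, c¹⁰, c¹⁴, c¹⁵, c¹⁶, c¹⁷, c¹⁸, c¹⁹} are distinct. Hence |G| = 36.

Answer: 36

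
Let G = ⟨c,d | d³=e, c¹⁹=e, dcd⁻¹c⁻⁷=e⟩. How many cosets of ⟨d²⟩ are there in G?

First find ord(d²) by computing successive powers:
  (d²)¹ = d², (d²)² = d, (d²)³ = e.
So |⟨d²⟩| = ord(d²) = 3. With |G| = 57, by Lagrange [G : ⟨d²⟩] = 57/3 = 19.

Answer: 19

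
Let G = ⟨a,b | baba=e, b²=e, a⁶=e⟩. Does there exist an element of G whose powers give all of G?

Every cyclic group is abelian. But a·b = ab while b·a = a⁵b, so a·b ≠ b·a and G is not abelian. Hence G is not cyclic.

Answer: No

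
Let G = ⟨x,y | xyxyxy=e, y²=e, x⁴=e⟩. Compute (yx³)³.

Compute successive powers of (yx³), reducing at each step:
  (yx³)²: (yx³) · y = xyx;   (xyx) · x³ = xy
  (yx³)³: (xy) · y = x;   x · x³ = e

Answer: e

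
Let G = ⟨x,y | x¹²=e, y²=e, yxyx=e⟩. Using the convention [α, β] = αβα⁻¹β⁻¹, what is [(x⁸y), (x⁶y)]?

[(x⁸y), (x⁶y)] = (x⁸y)·(x⁶y)·(x⁸y)⁻¹·(x⁶y)⁻¹.
  (x⁸y) · (x⁶y) = x²
  (x²) · (x⁸y) = x¹⁰y
  (x¹⁰y) · (x⁶y) = x⁴

Answer: x⁴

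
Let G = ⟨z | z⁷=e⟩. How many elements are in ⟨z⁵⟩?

|⟨z⁵⟩| equals the order of z⁵. Compute successive powers until reaching e:
  (z⁵)¹ = z⁵, (z⁵)² = z³, (z⁵)³ = z, (z⁵)⁴ = z⁶, (z⁵)⁵ = z⁴, (z⁵)⁶ = z², (z⁵)⁷ = e.
The smallest positive k with (z⁵)ᵏ = e is 7, so |⟨z⁵⟩| = 7.

Answer: 7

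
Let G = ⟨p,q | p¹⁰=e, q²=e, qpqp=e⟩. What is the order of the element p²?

Compute successive powers until reaching e:
  (p²)¹ = p², (p²)² = p⁴, (p²)³ = p⁶, (p²)⁴ = p⁸, (p²)⁵ = e.
The smallest positive k with (p²)ᵏ = e is 5.

Answer: 5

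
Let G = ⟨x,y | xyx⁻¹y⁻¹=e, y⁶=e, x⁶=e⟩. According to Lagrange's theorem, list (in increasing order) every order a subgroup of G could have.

|G| = 36 = 2² · 3². By Lagrange's theorem the order of any subgroup divides 36; the divisors of 36 are 1, 2, 3, 4, 6, 9, 12, 18, 36.

Answer: 1, 2, 3, 4, 6, 9, 12, 18, 36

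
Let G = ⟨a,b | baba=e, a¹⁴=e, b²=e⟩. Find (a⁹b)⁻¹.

The order of (a⁹b) is 2 (smallest k with (a⁹b)ᵏ = e), so (a⁹b)⁻¹ = (a⁹b)¹ = a⁹b.
Check: (a⁹b) · (a⁹b) → (a⁹b) · a⁹ = b;   b · b = e, giving e as required.

Answer: a⁹b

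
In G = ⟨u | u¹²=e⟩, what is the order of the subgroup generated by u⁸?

|⟨u⁸⟩| equals the order of u⁸. Compute successive powers until reaching e:
  (u⁸)¹ = u⁸, (u⁸)² = u⁴, (u⁸)³ = e.
The smallest positive k with (u⁸)ᵏ = e is 3, so |⟨u⁸⟩| = 3.

Answer: 3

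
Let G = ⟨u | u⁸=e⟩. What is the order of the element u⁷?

Compute successive powers until reaching e:
  (u⁷)¹ = u⁷, (u⁷)² = u⁶, (u⁷)³ = u⁵, (u⁷)⁴ = u⁴, (u⁷)⁵ = u³, (u⁷)⁶ = u², (u⁷)⁷ = u, (u⁷)⁸ = e.
The smallest positive k with (u⁷)ᵏ = e is 8.

Answer: 8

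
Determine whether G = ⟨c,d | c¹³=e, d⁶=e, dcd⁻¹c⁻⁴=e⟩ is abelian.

c·d = cd but d·c = c⁴d, so c·d ≠ d·c and G is not abelian.

Answer: No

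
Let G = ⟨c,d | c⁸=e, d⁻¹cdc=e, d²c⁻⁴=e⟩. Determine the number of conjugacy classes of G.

The conjugacy classes (representative and size) are:
  [e] (size 1), [c⁷] (size 2), [c⁶] (size 2), [c³] (size 2), [c⁴] (size 1), [c²d⁻¹] (size 4), [c³d⁻¹] (size 4).
Class equation: 1 + 2 + 2 + 2 + 1 + 4 + 4 = 16 = |G|. So G has 7 conjugacy classes.

Answer: 7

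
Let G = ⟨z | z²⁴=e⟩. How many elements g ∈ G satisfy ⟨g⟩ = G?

G is cyclic of order 24. An element generates G iff its order is 24, and a cyclic group of order 24 has exactly φ(24) = 8 such elements.

Answer: 8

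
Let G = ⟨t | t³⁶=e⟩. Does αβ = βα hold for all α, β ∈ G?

G has a single generator, so G is cyclic and hence abelian.

Answer: Yes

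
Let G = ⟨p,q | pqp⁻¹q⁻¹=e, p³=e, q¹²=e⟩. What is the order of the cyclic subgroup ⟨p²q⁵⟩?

|⟨p²q⁵⟩| equals the order of p²q⁵. Compute successive powers until reaching e:
  (p²q⁵)¹ = p²q⁵, (p²q⁵)² = pq¹⁰, (p²q⁵)³ = q³, (p²q⁵)⁴ = p²q⁸, (p²q⁵)⁵ = pq, (p²q⁵)⁶ = q⁶, (p²q⁵)⁷ = p²q¹¹, (p²q⁵)⁸ = pq⁴, (p²q⁵)⁹ = q⁹, (p²q⁵)¹⁰ = p²q², (p²q⁵)¹¹ = pq⁷, (p²q⁵)¹² = e.
The smallest positive k with (p²q⁵)ᵏ = e is 12, so |⟨p²q⁵⟩| = 12.

Answer: 12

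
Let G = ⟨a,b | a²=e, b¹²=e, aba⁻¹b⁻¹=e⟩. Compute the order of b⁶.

Compute successive powers until reaching e:
  (b⁶)¹ = b⁶, (b⁶)² = e.
The smallest positive k with (b⁶)ᵏ = e is 2.

Answer: 2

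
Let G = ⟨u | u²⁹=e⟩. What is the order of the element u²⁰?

Compute successive powers until reaching e:
  (u²⁰)¹ = u²⁰, (u²⁰)² = u¹¹, (u²⁰)³ = u², (u²⁰)⁴ = u²², (u²⁰)⁵ = u¹³, (u²⁰)⁶ = u⁴, (u²⁰)⁷ = u²⁴, (u²⁰)⁸ = u¹⁵, (u²⁰)⁹ = u⁶, (u²⁰)¹⁰ = u²⁶, (u²⁰)¹¹ = u¹⁷, (u²⁰)¹² = u⁸, (u²⁰)¹³ = u²⁸, (u²⁰)¹⁴ = u¹⁹, (u²⁰)¹⁵ = u¹⁰, (u²⁰)¹⁶ = u, (u²⁰)¹⁷ = u²¹, (u²⁰)¹⁸ = u¹², (u²⁰)¹⁹ = u³, (u²⁰)²⁰ = u²³, (u²⁰)²¹ = u¹⁴, (u²⁰)²² = u⁵, (u²⁰)²³ = u²⁵, (u²⁰)²⁴ = u¹⁶, (u²⁰)²⁵ = u⁷, (u²⁰)²⁶ = u²⁷, (u²⁰)²⁷ = u¹⁸, (u²⁰)²⁸ = u⁹, (u²⁰)²⁹ = e.
The smallest positive k with (u²⁰)ᵏ = e is 29.

Answer: 29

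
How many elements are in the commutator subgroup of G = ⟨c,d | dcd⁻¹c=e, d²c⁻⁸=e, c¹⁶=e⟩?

G' = [G, G] is generated by all commutators. The generator-pair commutators are: [c, d] = c².
The subgroup they normally generate is {e, c², c⁴, c⁶, c⁸, c¹⁰, c¹², c¹⁴}, of order 8.
Check: |G/G'| = 32/8 = 4 is the order of the abelianisation.

Answer: 8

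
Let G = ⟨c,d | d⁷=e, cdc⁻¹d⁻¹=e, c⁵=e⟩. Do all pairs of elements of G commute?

Each pair of generators commutes: c·d = cd = d·c. Since the generators pairwise commute, every element of G commutes with every other, so G is abelian.

Answer: Yes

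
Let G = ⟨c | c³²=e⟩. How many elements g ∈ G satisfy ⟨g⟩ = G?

G is cyclic of order 32. An element generates G iff its order is 32, and a cyclic group of order 32 has exactly φ(32) = 16 such elements.

Answer: 16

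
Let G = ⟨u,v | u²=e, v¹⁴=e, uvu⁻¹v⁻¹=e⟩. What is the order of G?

Enumerate words in the generators, reducing via the relations: the distinct elements are
  {e, u, v, uv, v², v³, v⁴, v⁵, v⁶, v⁷, v⁸, v⁹, uv², uv³, uv⁴, uv⁵, uv⁶, uv⁷, uv⁸, uv⁹, v¹², v¹³, v¹¹, v¹⁰, uv¹², uv¹³, uv¹¹, uv¹⁰}.
No further products give new elements, so |G| = 28.

Answer: 28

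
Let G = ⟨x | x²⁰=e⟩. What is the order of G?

G is generated by a single element, so G is cyclic. The relator gives x²⁰ = e and no smaller power is forced to be e, so the 20 powers {e, x, x², x³, x⁴, x⁵, x⁶, x⁷, x⁸, x⁹, x¹², x¹³, x¹¹, x¹⁰, x¹⁴, x¹⁵, x¹⁶, x¹⁷, x¹⁸, x¹⁹} are distinct. Hence |G| = 20.

Answer: 20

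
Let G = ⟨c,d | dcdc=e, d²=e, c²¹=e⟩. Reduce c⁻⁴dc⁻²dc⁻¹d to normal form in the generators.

Multiply left to right, reducing at each step:
  (c¹⁷) · d = c¹⁷d
  (c¹⁷d) · c⁻² = c¹⁹d
  (c¹⁹d) · d = c¹⁹
  (c¹⁹) · c⁻¹ = c¹⁸
  (c¹⁸) · d = c¹⁸d

Answer: c¹⁸d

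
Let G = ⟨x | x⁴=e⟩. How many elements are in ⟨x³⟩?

|⟨x³⟩| equals the order of x³. Compute successive powers until reaching e:
  (x³)¹ = x³, (x³)² = x², (x³)³ = x, (x³)⁴ = e.
The smallest positive k with (x³)ᵏ = e is 4, so |⟨x³⟩| = 4.

Answer: 4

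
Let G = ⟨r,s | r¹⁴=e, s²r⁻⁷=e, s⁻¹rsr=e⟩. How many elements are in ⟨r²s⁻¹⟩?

|⟨r²s⁻¹⟩| equals the order of r²s⁻¹. Compute successive powers until reaching e:
  (r²s⁻¹)¹ = r²s⁻¹, (r²s⁻¹)² = r⁷, (r²s⁻¹)³ = r²s, (r²s⁻¹)⁴ = e.
The smallest positive k with (r²s⁻¹)ᵏ = e is 4, so |⟨r²s⁻¹⟩| = 4.

Answer: 4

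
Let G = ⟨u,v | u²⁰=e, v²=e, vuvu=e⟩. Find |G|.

Enumerate words in the generators, reducing via the relations: the distinct elements are
  {e, u, v, uv, u², u³, u⁴, u⁵, u⁶, u⁷, u⁸, u⁹, u²v, u³v, u¹², u¹³, u¹¹, u¹⁰, u¹⁴, u¹⁵, u¹⁶, u¹⁷, u¹⁸, u¹⁹, u⁴v, u⁵v, u⁶v, u⁷v, u⁸v, u⁹v, u¹²v, u¹³v, u¹¹v, u¹⁰v, u¹⁴v, u¹⁵v, u¹⁶v, u¹⁷v, u¹⁸v, u¹⁹v}.
No further products give new elements, so |G| = 40.

Answer: 40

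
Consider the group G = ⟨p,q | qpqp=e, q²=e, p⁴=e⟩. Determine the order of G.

Enumerate words in the generators, reducing via the relations: the distinct elements are
  {e, p, q, pq, p², p³, p²q, p³q}.
No further products give new elements, so |G| = 8.

Answer: 8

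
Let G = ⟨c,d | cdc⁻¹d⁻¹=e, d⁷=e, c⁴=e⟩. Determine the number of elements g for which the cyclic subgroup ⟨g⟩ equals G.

G is cyclic of order 28. An element generates G iff its order is 28, and a cyclic group of order 28 has exactly φ(28) = 12 such elements.

Answer: 12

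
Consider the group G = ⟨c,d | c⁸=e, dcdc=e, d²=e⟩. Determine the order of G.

Enumerate words in the generators, reducing via the relations: the distinct elements are
  {c, d, e, cd, c², c³, c⁴, c⁵, c⁶, c⁷, c²d, c³d, c⁴d, c⁵d, c⁶d, c⁷d}.
No further products give new elements, so |G| = 16.

Answer: 16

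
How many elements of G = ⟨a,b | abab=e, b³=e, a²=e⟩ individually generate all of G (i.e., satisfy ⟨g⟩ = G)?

⟨g⟩ = G would require ord(g) = |G| = 6, but the maximum element order in G is 3 < 6. So G is not cyclic and no single element generates it: the count is 0.

Answer: 0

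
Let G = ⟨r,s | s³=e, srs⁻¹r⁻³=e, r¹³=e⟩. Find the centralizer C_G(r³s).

⟨r³s⟩ ⊆ C_G(r³s) since powers of r³s commute with r³s; so |C_G(r³s)| ≥ |⟨r³s⟩| = 3.
By orbit–stabilizer, |C_G(r³s)| = |G| / |conj. class of r³s| = 39 / 13 = 3.
The 3 elements commuting with r³s are {e, r³s, r¹²s²}.

Answer: {e, r³s, r¹²s²}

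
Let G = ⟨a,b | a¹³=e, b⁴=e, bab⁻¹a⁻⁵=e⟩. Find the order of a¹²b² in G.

Compute successive powers until reaching e:
  (a¹²b²)¹ = a¹²b², (a¹²b²)² = e.
The smallest positive k with (a¹²b²)ᵏ = e is 2.

Answer: 2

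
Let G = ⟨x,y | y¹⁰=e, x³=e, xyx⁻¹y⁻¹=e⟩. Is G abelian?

Each pair of generators commutes: x·y = xy = y·x. Since the generators pairwise commute, every element of G commutes with every other, so G is abelian.

Answer: Yes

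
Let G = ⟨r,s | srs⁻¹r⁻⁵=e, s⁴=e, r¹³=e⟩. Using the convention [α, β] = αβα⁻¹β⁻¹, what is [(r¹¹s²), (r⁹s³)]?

[(r¹¹s²), (r⁹s³)] = (r¹¹s²)·(r⁹s³)·(r¹¹s²)⁻¹·(r⁹s³)⁻¹.
  (r¹¹s²) · (r⁹s³) = r²s
  (r²s) · (r¹¹s²) = r⁵s³
  (r⁵s³) · (r⁷s) = r⁹

Answer: r⁹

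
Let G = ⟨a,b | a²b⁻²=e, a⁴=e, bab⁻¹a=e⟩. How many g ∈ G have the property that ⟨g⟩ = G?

⟨g⟩ = G would require ord(g) = |G| = 8, but the maximum element order in G is 4 < 8. So G is not cyclic and no single element generates it: the count is 0.

Answer: 0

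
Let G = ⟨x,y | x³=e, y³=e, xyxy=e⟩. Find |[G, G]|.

G' = [G, G] is generated by all commutators. The generator-pair commutators are: [x, y] = xy²x.
The subgroup they normally generate is {e, xy, x²y², xy²x}, of order 4.
Check: |G/G'| = 12/4 = 3 is the order of the abelianisation.

Answer: 4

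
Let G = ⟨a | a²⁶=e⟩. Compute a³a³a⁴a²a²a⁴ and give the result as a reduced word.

Multiply left to right, reducing at each step:
  (a³) · a³ = a⁶
  (a⁶) · a⁴ = a¹⁰
  (a¹⁰) · a² = a¹²
  (a¹²) · a² = a¹⁴
  (a¹⁴) · a⁴ = a¹⁸

Answer: a¹⁸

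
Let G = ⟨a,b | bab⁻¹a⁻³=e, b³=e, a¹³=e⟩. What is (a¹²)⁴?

Compute successive powers of (a¹²), reducing at each step:
  (a¹²)²: (a¹²) · a¹² = a¹¹
  (a¹²)³: (a¹¹) · a¹² = a¹⁰
  (a¹²)⁴: (a¹⁰) · a¹² = a⁹

Answer: a⁹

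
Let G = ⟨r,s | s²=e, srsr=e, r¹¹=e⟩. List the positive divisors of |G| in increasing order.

|G| = 22 = 2 · 11. By Lagrange's theorem the order of any subgroup divides 22; the divisors of 22 are 1, 2, 11, 22.

Answer: 1, 2, 11, 22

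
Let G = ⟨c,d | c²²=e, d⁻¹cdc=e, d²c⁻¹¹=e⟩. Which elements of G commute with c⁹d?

⟨c⁹d⟩ ⊆ C_G(c⁹d) since powers of c⁹d commute with c⁹d; so |C_G(c⁹d)| ≥ |⟨c⁹d⟩| = 4.
By orbit–stabilizer, |C_G(c⁹d)| = |G| / |conj. class of c⁹d| = 44 / 11 = 4.
The 4 elements commuting with c⁹d are {e, c¹¹, c⁹d, c⁹d⁻¹}.

Answer: {e, c¹¹, c⁹d, c⁹d⁻¹}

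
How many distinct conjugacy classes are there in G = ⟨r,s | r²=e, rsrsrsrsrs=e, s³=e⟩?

The conjugacy classes (representative and size) are:
  [e] (size 1), [rsrs²rsrs²r] (size 15), [srsrs²r] (size 20), [rs²rs²r] (size 12), [s²rsrs²] (size 12).
Class equation: 1 + 15 + 20 + 12 + 12 = 60 = |G|. So G has 5 conjugacy classes.

Answer: 5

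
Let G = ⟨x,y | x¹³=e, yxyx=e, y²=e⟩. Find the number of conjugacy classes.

The conjugacy classes (representative and size) are:
  [e] (size 1), [x¹²] (size 2), [x¹¹] (size 2), [x³] (size 2), [x⁴] (size 2), [x⁸] (size 2), [x⁶] (size 2), [y] (size 13).
Class equation: 1 + 2 + 2 + 2 + 2 + 2 + 2 + 13 = 26 = |G|. So G has 8 conjugacy classes.

Answer: 8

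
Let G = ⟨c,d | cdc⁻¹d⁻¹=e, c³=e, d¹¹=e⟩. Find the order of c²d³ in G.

Compute successive powers until reaching e:
  (c²d³)¹ = c²d³, (c²d³)² = cd⁶, (c²d³)³ = d⁹, (c²d³)⁴ = c²d, (c²d³)⁵ = cd⁴, (c²d³)⁶ = d⁷, (c²d³)⁷ = c²d¹⁰, (c²d³)⁸ = cd², (c²d³)⁹ = d⁵, (c²d³)¹⁰ = c²d⁸, (c²d³)¹¹ = c, (c²d³)¹² = d³, (c²d³)¹³ = c²d⁶, (c²d³)¹⁴ = cd⁹, (c²d³)¹⁵ = d, (c²d³)¹⁶ = c²d⁴, (c²d³)¹⁷ = cd⁷, (c²d³)¹⁸ = d¹⁰, (c²d³)¹⁹ = c²d², (c²d³)²⁰ = cd⁵, (c²d³)²¹ = d⁸, (c²d³)²² = c², (c²d³)²³ = cd³, (c²d³)²⁴ = d⁶, (c²d³)²⁵ = c²d⁹, (c²d³)²⁶ = cd, (c²d³)²⁷ = d⁴, (c²d³)²⁸ = c²d⁷, (c²d³)²⁹ = cd¹⁰, (c²d³)³⁰ = d², (c²d³)³¹ = c²d⁵, (c²d³)³² = cd⁸, (c²d³)³³ = e.
The smallest positive k with (c²d³)ᵏ = e is 33.

Answer: 33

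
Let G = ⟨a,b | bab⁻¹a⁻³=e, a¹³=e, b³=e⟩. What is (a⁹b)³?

Compute successive powers of (a⁹b), reducing at each step:
  (a⁹b)²: (a⁹b) · a⁹ = a¹⁰b;   (a¹⁰b) · b = a¹⁰b²
  (a⁹b)³: (a¹⁰b²) · a⁹ = b²;   (b²) · b = e

Answer: e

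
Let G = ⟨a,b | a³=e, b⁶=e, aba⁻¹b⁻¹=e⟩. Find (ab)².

Compute successive powers of (ab), reducing at each step:
  (ab)²: (ab) · a = a²b;   (a²b) · b = a²b²

Answer: a²b²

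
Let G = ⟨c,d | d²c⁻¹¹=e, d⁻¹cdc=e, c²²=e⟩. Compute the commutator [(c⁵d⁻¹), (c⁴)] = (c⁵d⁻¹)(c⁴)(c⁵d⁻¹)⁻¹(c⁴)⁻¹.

[(c⁵d⁻¹), (c⁴)] = (c⁵d⁻¹)·(c⁴)·(c⁵d⁻¹)⁻¹·(c⁴)⁻¹.
  (c⁵d⁻¹) · (c⁴) = cd⁻¹
  (cd⁻¹) · (c⁵d) = c¹⁸
  (c¹⁸) · (c¹⁸) = c¹⁴

Answer: c¹⁴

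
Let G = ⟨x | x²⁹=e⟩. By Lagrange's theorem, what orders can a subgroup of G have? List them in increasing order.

|G| = 29 = 29. By Lagrange's theorem the order of any subgroup divides 29; the divisors of 29 are 1, 29.

Answer: 1, 29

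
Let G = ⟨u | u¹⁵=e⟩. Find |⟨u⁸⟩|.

|⟨u⁸⟩| equals the order of u⁸. Compute successive powers until reaching e:
  (u⁸)¹ = u⁸, (u⁸)² = u, (u⁸)³ = u⁹, (u⁸)⁴ = u², (u⁸)⁵ = u¹⁰, (u⁸)⁶ = u³, (u⁸)⁷ = u¹¹, (u⁸)⁸ = u⁴, (u⁸)⁹ = u¹², (u⁸)¹⁰ = u⁵, (u⁸)¹¹ = u¹³, (u⁸)¹² = u⁶, (u⁸)¹³ = u¹⁴, (u⁸)¹⁴ = u⁷, (u⁸)¹⁵ = e.
The smallest positive k with (u⁸)ᵏ = e is 15, so |⟨u⁸⟩| = 15.

Answer: 15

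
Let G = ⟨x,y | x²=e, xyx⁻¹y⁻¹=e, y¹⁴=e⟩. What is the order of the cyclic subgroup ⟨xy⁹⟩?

|⟨xy⁹⟩| equals the order of xy⁹. Compute successive powers until reaching e:
  (xy⁹)¹ = xy⁹, (xy⁹)² = y⁴, (xy⁹)³ = xy¹³, (xy⁹)⁴ = y⁸, (xy⁹)⁵ = xy³, (xy⁹)⁶ = y¹², (xy⁹)⁷ = xy⁷, (xy⁹)⁸ = y², (xy⁹)⁹ = xy¹¹, (xy⁹)¹⁰ = y⁶, (xy⁹)¹¹ = xy, (xy⁹)¹² = y¹⁰, (xy⁹)¹³ = xy⁵, (xy⁹)¹⁴ = e.
The smallest positive k with (xy⁹)ᵏ = e is 14, so |⟨xy⁹⟩| = 14.

Answer: 14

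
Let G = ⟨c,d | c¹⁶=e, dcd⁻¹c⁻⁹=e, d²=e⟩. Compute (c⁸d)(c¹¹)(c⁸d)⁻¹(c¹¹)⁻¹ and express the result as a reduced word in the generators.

[(c⁸d), (c¹¹)] = (c⁸d)·(c¹¹)·(c⁸d)⁻¹·(c¹¹)⁻¹.
  (c⁸d) · (c¹¹) = c¹¹d
  (c¹¹d) · (c⁸d) = c³
  (c³) · (c⁵) = c⁸

Answer: c⁸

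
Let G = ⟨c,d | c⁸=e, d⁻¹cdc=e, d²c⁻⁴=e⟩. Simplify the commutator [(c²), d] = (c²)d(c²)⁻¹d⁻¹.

[(c²), d] = (c²)·d·(c²)⁻¹·d⁻¹.
  (c²) · d = c²d
  (c²d) · (c⁶) = d⁻¹
  (d⁻¹) · (d⁻¹) = c⁴

Answer: c⁴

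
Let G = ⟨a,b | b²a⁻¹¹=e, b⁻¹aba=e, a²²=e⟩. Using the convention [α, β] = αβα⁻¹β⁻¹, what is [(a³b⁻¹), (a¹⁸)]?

[(a³b⁻¹), (a¹⁸)] = (a³b⁻¹)·(a¹⁸)·(a³b⁻¹)⁻¹·(a¹⁸)⁻¹.
  (a³b⁻¹) · (a¹⁸) = a⁷b⁻¹
  (a⁷b⁻¹) · (a³b) = a⁴
  (a⁴) · (a⁴) = a⁸

Answer: a⁸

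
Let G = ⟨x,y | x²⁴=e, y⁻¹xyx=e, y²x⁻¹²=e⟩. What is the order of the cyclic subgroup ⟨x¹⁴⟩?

|⟨x¹⁴⟩| equals the order of x¹⁴. Compute successive powers until reaching e:
  (x¹⁴)¹ = x¹⁴, (x¹⁴)² = x⁴, (x¹⁴)³ = x¹⁸, (x¹⁴)⁴ = x⁸, (x¹⁴)⁵ = x²², (x¹⁴)⁶ = x¹², (x¹⁴)⁷ = x², (x¹⁴)⁸ = x¹⁶, (x¹⁴)⁹ = x⁶, (x¹⁴)¹⁰ = x²⁰, (x¹⁴)¹¹ = x¹⁰, (x¹⁴)¹² = e.
The smallest positive k with (x¹⁴)ᵏ = e is 12, so |⟨x¹⁴⟩| = 12.

Answer: 12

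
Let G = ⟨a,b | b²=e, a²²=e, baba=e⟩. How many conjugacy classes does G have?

The conjugacy classes (representative and size) are:
  [e] (size 1), [a] (size 2), [a²] (size 2), [a¹⁹] (size 2), [a⁴] (size 2), [a⁵] (size 2), [a⁶] (size 2), [a⁷] (size 2), [a⁸] (size 2), [a¹³] (size 2), [a¹⁰] (size 2), [a¹¹] (size 1), [a⁶b] (size 11), [ab] (size 11).
Class equation: 1 + 2 + 2 + 2 + 2 + 2 + 2 + 2 + 2 + 2 + 2 + 1 + 11 + 11 = 44 = |G|. So G has 14 conjugacy classes.

Answer: 14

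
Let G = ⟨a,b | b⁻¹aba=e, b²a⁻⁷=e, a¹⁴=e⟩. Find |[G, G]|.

G' = [G, G] is generated by all commutators. The generator-pair commutators are: [a, b] = a².
The subgroup they normally generate is {e, a², a⁴, a⁶, a⁸, a¹⁰, a¹²}, of order 7.
Check: |G/G'| = 28/7 = 4 is the order of the abelianisation.

Answer: 7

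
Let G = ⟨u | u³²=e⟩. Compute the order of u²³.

Compute successive powers until reaching e:
  (u²³)¹ = u²³, (u²³)² = u¹⁴, (u²³)³ = u⁵, (u²³)⁴ = u²⁸, (u²³)⁵ = u¹⁹, (u²³)⁶ = u¹⁰, (u²³)⁷ = u, (u²³)⁸ = u²⁴, (u²³)⁹ = u¹⁵, (u²³)¹⁰ = u⁶, (u²³)¹¹ = u²⁹, (u²³)¹² = u²⁰, (u²³)¹³ = u¹¹, (u²³)¹⁴ = u², (u²³)¹⁵ = u²⁵, (u²³)¹⁶ = u¹⁶, (u²³)¹⁷ = u⁷, (u²³)¹⁸ = u³⁰, (u²³)¹⁹ = u²¹, (u²³)²⁰ = u¹², (u²³)²¹ = u³, (u²³)²² = u²⁶, (u²³)²³ = u¹⁷, (u²³)²⁴ = u⁸, (u²³)²⁵ = u³¹, (u²³)²⁶ = u²², (u²³)²⁷ = u¹³, (u²³)²⁸ = u⁴, (u²³)²⁹ = u²⁷, (u²³)³⁰ = u¹⁸, (u²³)³¹ = u⁹, (u²³)³² = e.
The smallest positive k with (u²³)ᵏ = e is 32.

Answer: 32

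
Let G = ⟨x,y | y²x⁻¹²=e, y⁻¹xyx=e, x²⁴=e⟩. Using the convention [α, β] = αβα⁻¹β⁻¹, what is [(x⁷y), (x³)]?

[(x⁷y), (x³)] = (x⁷y)·(x³)·(x⁷y)⁻¹·(x³)⁻¹.
  (x⁷y) · (x³) = x⁴y
  (x⁴y) · (x⁷y⁻¹) = x²¹
  (x²¹) · (x²¹) = x¹⁸

Answer: x¹⁸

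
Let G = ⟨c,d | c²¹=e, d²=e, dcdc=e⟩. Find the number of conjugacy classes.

The conjugacy classes (representative and size) are:
  [e] (size 1), [c²⁰] (size 2), [c²] (size 2), [c³] (size 2), [c¹⁷] (size 2), [c⁵] (size 2), [c⁶] (size 2), [c⁷] (size 2), [c⁸] (size 2), [c⁹] (size 2), [c¹⁰] (size 2), [d] (size 21).
Class equation: 1 + 2 + 2 + 2 + 2 + 2 + 2 + 2 + 2 + 2 + 2 + 21 = 42 = |G|. So G has 12 conjugacy classes.

Answer: 12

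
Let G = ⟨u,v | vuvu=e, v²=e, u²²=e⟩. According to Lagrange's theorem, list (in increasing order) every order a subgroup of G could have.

|G| = 44 = 2² · 11. By Lagrange's theorem the order of any subgroup divides 44; the divisors of 44 are 1, 2, 4, 11, 22, 44.

Answer: 1, 2, 4, 11, 22, 44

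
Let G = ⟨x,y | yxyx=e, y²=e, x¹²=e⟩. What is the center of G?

An element z ∈ Z(G) iff z commutes with every generator.
For example x⁶ is central: (x⁶)·x = x⁷ = x·(x⁶); (x⁶)·y = x⁶y = y·(x⁶).
Whereas x ∉ Z(G) since x·y = xy ≠ x¹¹y = y·x.
Checking each of the 24 elements this way gives Z(G) = {e, x⁶}, of order 2.

Answer: {e, x⁶}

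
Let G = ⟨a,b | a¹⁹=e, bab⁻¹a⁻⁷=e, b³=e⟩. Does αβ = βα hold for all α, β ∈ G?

a·b = ab but b·a = a⁷b, so a·b ≠ b·a and G is not abelian.

Answer: No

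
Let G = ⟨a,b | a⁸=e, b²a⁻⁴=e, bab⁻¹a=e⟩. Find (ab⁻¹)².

Compute successive powers of (ab⁻¹), reducing at each step:
  (ab⁻¹)²: (ab⁻¹) · a = b⁻¹;   (b⁻¹) · b⁻¹ = a⁴

Answer: a⁴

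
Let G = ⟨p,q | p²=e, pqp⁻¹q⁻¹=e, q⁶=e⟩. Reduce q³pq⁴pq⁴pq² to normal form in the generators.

Multiply left to right, reducing at each step:
  (q³) · p = pq³
  (pq³) · q⁴ = pq
  (pq) · p = q
  q · q⁴ = q⁵
  (q⁵) · p = pq⁵
  (pq⁵) · q² = pq

Answer: pq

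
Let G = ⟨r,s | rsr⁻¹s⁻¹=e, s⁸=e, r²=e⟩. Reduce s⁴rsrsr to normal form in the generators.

Multiply left to right, reducing at each step:
  (s⁴) · r = rs⁴
  (rs⁴) · s = rs⁵
  (rs⁵) · r = s⁵
  (s⁵) · s = s⁶
  (s⁶) · r = rs⁶

Answer: rs⁶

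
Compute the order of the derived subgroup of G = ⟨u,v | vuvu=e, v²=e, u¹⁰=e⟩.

G' = [G, G] is generated by all commutators. The generator-pair commutators are: [u, v] = u².
The subgroup they normally generate is {e, u², u⁴, u⁶, u⁸}, of order 5.
Check: |G/G'| = 20/5 = 4 is the order of the abelianisation.

Answer: 5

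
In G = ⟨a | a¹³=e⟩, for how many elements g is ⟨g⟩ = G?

G is cyclic of order 13. An element generates G iff its order is 13, and a cyclic group of order 13 has exactly φ(13) = 12 such elements.

Answer: 12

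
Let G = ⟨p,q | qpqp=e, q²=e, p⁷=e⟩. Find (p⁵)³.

Compute successive powers of (p⁵), reducing at each step:
  (p⁵)²: (p⁵) · p⁵ = p³
  (p⁵)³: (p³) · p⁵ = p

Answer: p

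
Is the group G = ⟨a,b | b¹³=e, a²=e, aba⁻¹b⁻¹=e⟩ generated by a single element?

|G| = 26. The element ab has order 26 (its powers give 26 distinct elements), so ⟨ab⟩ = G and G is cyclic.

Answer: Yes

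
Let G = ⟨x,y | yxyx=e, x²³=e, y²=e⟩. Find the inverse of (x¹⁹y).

The order of (x¹⁹y) is 2 (smallest k with (x¹⁹y)ᵏ = e), so (x¹⁹y)⁻¹ = (x¹⁹y)¹ = x¹⁹y.
Check: (x¹⁹y) · (x¹⁹y) → (x¹⁹y) · x¹⁹ = y;   y · y = e, giving e as required.

Answer: x¹⁹y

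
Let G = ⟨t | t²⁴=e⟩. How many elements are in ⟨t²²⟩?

|⟨t²²⟩| equals the order of t²². Compute successive powers until reaching e:
  (t²²)¹ = t²², (t²²)² = t²⁰, (t²²)³ = t¹⁸, (t²²)⁴ = t¹⁶, (t²²)⁵ = t¹⁴, (t²²)⁶ = t¹², (t²²)⁷ = t¹⁰, (t²²)⁸ = t⁸, (t²²)⁹ = t⁶, (t²²)¹⁰ = t⁴, (t²²)¹¹ = t², (t²²)¹² = e.
The smallest positive k with (t²²)ᵏ = e is 12, so |⟨t²²⟩| = 12.

Answer: 12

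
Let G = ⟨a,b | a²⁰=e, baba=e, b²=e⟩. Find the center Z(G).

An element z ∈ Z(G) iff z commutes with every generator.
For example a¹⁰ is central: (a¹⁰)·a = a¹¹ = a·(a¹⁰); (a¹⁰)·b = a¹⁰b = b·(a¹⁰).
Whereas a ∉ Z(G) since a·b = ab ≠ a¹⁹b = b·a.
Checking each of the 40 elements this way gives Z(G) = {e, a¹⁰}, of order 2.

Answer: {e, a¹⁰}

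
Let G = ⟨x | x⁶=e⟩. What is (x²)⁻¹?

The order of (x²) is 3 (smallest k with (x²)ᵏ = e), so (x²)⁻¹ = (x²)² = x⁴.
Check: (x²) · (x⁴) → (x²) · x⁴ = e, giving e as required.

Answer: x⁴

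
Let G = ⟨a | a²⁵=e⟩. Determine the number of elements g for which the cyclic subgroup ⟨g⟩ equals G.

G is cyclic of order 25. An element generates G iff its order is 25, and a cyclic group of order 25 has exactly φ(25) = 20 such elements.

Answer: 20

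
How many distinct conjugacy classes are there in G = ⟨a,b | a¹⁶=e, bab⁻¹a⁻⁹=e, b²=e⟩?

The conjugacy classes (representative and size) are:
  [e] (size 1), [a⁹] (size 2), [a²] (size 1), [a³] (size 2), [a⁴] (size 1), [a¹³] (size 2), [a⁶] (size 1), [a¹⁵] (size 2), [a⁸] (size 1), [a¹⁰] (size 1), [a¹²] (size 1), [a¹⁴] (size 1), [b] (size 2), [ab] (size 2), [a²b] (size 2), [a¹¹b] (size 2), [a⁴b] (size 2), [a¹³b] (size 2), [a¹⁴b] (size 2), [a¹⁵b] (size 2).
Class equation: 1 + 2 + 1 + 2 + 1 + 2 + 1 + 2 + 1 + 1 + 1 + 1 + 2 + 2 + 2 + 2 + 2 + 2 + 2 + 2 = 32 = |G|. So G has 20 conjugacy classes.

Answer: 20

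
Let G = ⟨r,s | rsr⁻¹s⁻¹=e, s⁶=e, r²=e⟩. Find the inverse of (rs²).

The order of (rs²) is 6 (smallest k with (rs²)ᵏ = e), so (rs²)⁻¹ = (rs²)⁵ = rs⁴.
Check: (rs²) · (rs⁴) → (rs²) · r = s²;   (s²) · s⁴ = e, giving e as required.

Answer: rs⁴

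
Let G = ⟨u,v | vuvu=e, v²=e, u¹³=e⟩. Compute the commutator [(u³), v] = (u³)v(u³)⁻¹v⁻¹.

[(u³), v] = (u³)·v·(u³)⁻¹·v⁻¹.
  (u³) · v = u³v
  (u³v) · (u¹⁰) = u⁶v
  (u⁶v) · v = u⁶

Answer: u⁶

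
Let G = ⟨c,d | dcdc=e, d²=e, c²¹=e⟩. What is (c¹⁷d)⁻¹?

The order of (c¹⁷d) is 2 (smallest k with (c¹⁷d)ᵏ = e), so (c¹⁷d)⁻¹ = (c¹⁷d)¹ = c¹⁷d.
Check: (c¹⁷d) · (c¹⁷d) → (c¹⁷d) · c¹⁷ = d;   d · d = e, giving e as required.

Answer: c¹⁷d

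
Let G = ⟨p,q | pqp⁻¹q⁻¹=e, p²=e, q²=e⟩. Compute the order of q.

Compute successive powers until reaching e:
  q¹ = q, q² = e.
The smallest positive k with qᵏ = e is 2.

Answer: 2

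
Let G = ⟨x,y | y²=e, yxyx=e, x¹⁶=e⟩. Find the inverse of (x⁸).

The order of (x⁸) is 2 (smallest k with (x⁸)ᵏ = e), so (x⁸)⁻¹ = (x⁸)¹ = x⁸.
Check: (x⁸) · (x⁸) → (x⁸) · x⁸ = e, giving e as required.

Answer: x⁸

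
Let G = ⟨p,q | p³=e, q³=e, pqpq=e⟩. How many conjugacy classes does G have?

The conjugacy classes (representative and size) are:
  [e] (size 1), [qp²] (size 4), [q²p] (size 4), [p²q²] (size 3).
Class equation: 1 + 4 + 4 + 3 = 12 = |G|. So G has 4 conjugacy classes.

Answer: 4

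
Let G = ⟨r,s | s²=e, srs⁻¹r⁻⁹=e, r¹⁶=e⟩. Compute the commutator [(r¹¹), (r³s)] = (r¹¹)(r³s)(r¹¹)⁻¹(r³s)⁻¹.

[(r¹¹), (r³s)] = (r¹¹)·(r³s)·(r¹¹)⁻¹·(r³s)⁻¹.
  (r¹¹) · (r³s) = r¹⁴s
  (r¹⁴s) · (r⁵) = r¹¹s
  (r¹¹s) · (r⁵s) = r⁸

Answer: r⁸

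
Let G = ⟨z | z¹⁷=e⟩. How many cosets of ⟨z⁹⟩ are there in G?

First find ord(z⁹) by computing successive powers:
  (z⁹)¹ = z⁹, (z⁹)² = z, (z⁹)³ = z¹⁰, (z⁹)⁴ = z², (z⁹)⁵ = z¹¹, (z⁹)⁶ = z³, (z⁹)⁷ = z¹², (z⁹)⁸ = z⁴, (z⁹)⁹ = z¹³, (z⁹)¹⁰ = z⁵, (z⁹)¹¹ = z¹⁴, (z⁹)¹² = z⁶, (z⁹)¹³ = z¹⁵, (z⁹)¹⁴ = z⁷, (z⁹)¹⁵ = z¹⁶, (z⁹)¹⁶ = z⁸, (z⁹)¹⁷ = e.
So |⟨z⁹⟩| = ord(z⁹) = 17. With |G| = 17, by Lagrange [G : ⟨z⁹⟩] = 17/17 = 1.

Answer: 1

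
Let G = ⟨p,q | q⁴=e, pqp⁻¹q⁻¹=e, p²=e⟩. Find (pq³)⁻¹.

The order of (pq³) is 4 (smallest k with (pq³)ᵏ = e), so (pq³)⁻¹ = (pq³)³ = pq.
Check: (pq³) · (pq) → (pq³) · p = q³;   (q³) · q = e, giving e as required.

Answer: pq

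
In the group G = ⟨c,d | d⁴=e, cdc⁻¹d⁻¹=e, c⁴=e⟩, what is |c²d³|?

Compute successive powers until reaching e:
  (c²d³)¹ = c²d³, (c²d³)² = d², (c²d³)³ = c²d, (c²d³)⁴ = e.
The smallest positive k with (c²d³)ᵏ = e is 4.

Answer: 4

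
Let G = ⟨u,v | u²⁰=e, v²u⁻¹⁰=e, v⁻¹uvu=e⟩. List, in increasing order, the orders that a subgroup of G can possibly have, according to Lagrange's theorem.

|G| = 40 = 2³ · 5. By Lagrange's theorem the order of any subgroup divides 40; the divisors of 40 are 1, 2, 4, 5, 8, 10, 20, 40.

Answer: 1, 2, 4, 5, 8, 10, 20, 40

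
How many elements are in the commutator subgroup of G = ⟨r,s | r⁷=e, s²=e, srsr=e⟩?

G' = [G, G] is generated by all commutators. The generator-pair commutators are: [r, s] = r².
The subgroup they normally generate is {e, r, r², r³, r⁴, r⁵, r⁶}, of order 7.
Check: |G/G'| = 14/7 = 2 is the order of the abelianisation.

Answer: 7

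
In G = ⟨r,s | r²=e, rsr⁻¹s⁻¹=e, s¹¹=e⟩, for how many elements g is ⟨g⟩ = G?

G is cyclic of order 22. An element generates G iff its order is 22, and a cyclic group of order 22 has exactly φ(22) = 10 such elements.

Answer: 10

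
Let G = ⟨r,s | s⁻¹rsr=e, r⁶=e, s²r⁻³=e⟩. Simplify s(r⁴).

Compute s · (r⁴) by multiplying left to right and reducing via the relations at each step:
  s · r⁴ = r²s

Answer: r²s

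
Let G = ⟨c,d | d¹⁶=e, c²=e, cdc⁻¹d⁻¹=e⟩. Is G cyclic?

|G| = 32, but the maximum element order in G is 16 < 32. No single element generates all of G, so G is not cyclic.

Answer: No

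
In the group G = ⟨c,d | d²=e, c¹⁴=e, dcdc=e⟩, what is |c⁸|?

Compute successive powers until reaching e:
  (c⁸)¹ = c⁸, (c⁸)² = c², (c⁸)³ = c¹⁰, (c⁸)⁴ = c⁴, (c⁸)⁵ = c¹², (c⁸)⁶ = c⁶, (c⁸)⁷ = e.
The smallest positive k with (c⁸)ᵏ = e is 7.

Answer: 7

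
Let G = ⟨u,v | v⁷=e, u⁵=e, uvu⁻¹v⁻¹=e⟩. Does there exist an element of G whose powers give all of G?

|G| = 35. The element uv has order 35 (its powers give 35 distinct elements), so ⟨uv⟩ = G and G is cyclic.

Answer: Yes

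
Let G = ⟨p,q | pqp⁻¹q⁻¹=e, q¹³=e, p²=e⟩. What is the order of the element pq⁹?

Compute successive powers until reaching e:
  (pq⁹)¹ = pq⁹, (pq⁹)² = q⁵, (pq⁹)³ = pq, (pq⁹)⁴ = q¹⁰, (pq⁹)⁵ = pq⁶, (pq⁹)⁶ = q², (pq⁹)⁷ = pq¹¹, (pq⁹)⁸ = q⁷, (pq⁹)⁹ = pq³, (pq⁹)¹⁰ = q¹², (pq⁹)¹¹ = pq⁸, (pq⁹)¹² = q⁴, (pq⁹)¹³ = p, (pq⁹)¹⁴ = q⁹, (pq⁹)¹⁵ = pq⁵, (pq⁹)¹⁶ = q, (pq⁹)¹⁷ = pq¹⁰, (pq⁹)¹⁸ = q⁶, (pq⁹)¹⁹ = pq², (pq⁹)²⁰ = q¹¹, (pq⁹)²¹ = pq⁷, (pq⁹)²² = q³, (pq⁹)²³ = pq¹², (pq⁹)²⁴ = q⁸, (pq⁹)²⁵ = pq⁴, (pq⁹)²⁶ = e.
The smallest positive k with (pq⁹)ᵏ = e is 26.

Answer: 26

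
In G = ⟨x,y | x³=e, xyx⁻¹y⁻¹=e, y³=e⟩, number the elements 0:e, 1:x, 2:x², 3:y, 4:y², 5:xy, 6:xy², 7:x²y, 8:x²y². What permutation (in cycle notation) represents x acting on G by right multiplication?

(0 1 2)(3 5 7)(4 6 8)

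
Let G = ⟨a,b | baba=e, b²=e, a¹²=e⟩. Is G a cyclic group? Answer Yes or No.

Every cyclic group is abelian. But a·b = ab while b·a = a¹¹b, so a·b ≠ b·a and G is not abelian. Hence G is not cyclic.

Answer: No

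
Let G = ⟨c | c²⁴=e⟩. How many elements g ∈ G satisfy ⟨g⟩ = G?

G is cyclic of order 24. An element generates G iff its order is 24, and a cyclic group of order 24 has exactly φ(24) = 8 such elements.

Answer: 8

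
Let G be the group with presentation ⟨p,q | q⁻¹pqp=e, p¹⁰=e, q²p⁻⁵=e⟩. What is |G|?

Enumerate words in the generators, reducing via the relations: the distinct elements are
  {e, p, q, pq, p², p³, p⁴, p⁵, p⁶, p⁷, p⁸, p⁹, p²q, p³q, p⁴q, q⁻¹, pq⁻¹, p²q⁻¹, p³q⁻¹, p⁴q⁻¹}.
No further products give new elements, so |G| = 20.

Answer: 20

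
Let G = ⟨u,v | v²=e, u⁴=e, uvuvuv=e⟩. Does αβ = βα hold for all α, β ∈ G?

u·v = uv but v·u = vu, so u·v ≠ v·u and G is not abelian.

Answer: No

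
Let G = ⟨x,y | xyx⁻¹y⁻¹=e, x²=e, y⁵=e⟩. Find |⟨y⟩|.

|⟨y⟩| equals the order of y. Compute successive powers until reaching e:
  y¹ = y, y² = y², y³ = y³, y⁴ = y⁴, y⁵ = e.
The smallest positive k with yᵏ = e is 5, so |⟨y⟩| = 5.

Answer: 5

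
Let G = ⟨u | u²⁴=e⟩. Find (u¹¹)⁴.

Compute successive powers of (u¹¹), reducing at each step:
  (u¹¹)²: (u¹¹) · u¹¹ = u²²
  (u¹¹)³: (u²²) · u¹¹ = u⁹
  (u¹¹)⁴: (u⁹) · u¹¹ = u²⁰

Answer: u²⁰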